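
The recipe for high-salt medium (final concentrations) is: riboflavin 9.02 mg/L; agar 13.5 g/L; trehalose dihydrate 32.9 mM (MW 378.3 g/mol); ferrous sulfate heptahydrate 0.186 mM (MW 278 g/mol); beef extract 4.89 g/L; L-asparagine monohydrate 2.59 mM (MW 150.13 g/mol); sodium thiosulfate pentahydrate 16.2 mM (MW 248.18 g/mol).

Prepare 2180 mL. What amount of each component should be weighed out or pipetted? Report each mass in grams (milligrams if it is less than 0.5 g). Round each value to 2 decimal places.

riboflavin 19.66 mg; agar 29.43 g; trehalose dihydrate 27.13 g; ferrous sulfate heptahydrate 112.72 mg; beef extract 10.66 g; L-asparagine monohydrate 0.85 g; sodium thiosulfate pentahydrate 8.76 g

Scale factor relative to 1 L: 2.18.
riboflavin: 9.02 mg/L × 2.18 L = 19.66 mg
agar: 13.5 g/L × 2.18 L = 29.43 g
trehalose dihydrate: 32.9 mmol/L × 378.3 g/mol × 2.18 L ÷ 1000 = 27.13 g
ferrous sulfate heptahydrate: 0.186 mmol/L × 278 mg/mmol × 2.18 L = 112.72 mg
beef extract: 4.89 g/L × 2.18 L = 10.66 g
L-asparagine monohydrate: 2.59 mmol/L × 150.13 g/mol × 2.18 L ÷ 1000 = 0.85 g
sodium thiosulfate pentahydrate: 16.2 mmol/L × 248.18 g/mol × 2.18 L ÷ 1000 = 8.76 g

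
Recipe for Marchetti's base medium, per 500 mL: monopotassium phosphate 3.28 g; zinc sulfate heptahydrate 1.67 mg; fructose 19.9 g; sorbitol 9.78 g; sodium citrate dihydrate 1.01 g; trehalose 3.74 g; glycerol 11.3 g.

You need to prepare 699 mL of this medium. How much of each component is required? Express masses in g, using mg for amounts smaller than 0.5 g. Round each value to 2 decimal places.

Scale factor = 699 mL / 500 mL = 1.398.
monopotassium phosphate: 3.28 g × (699 mL / 500 mL) = 4.59 g
zinc sulfate heptahydrate: 1.67 mg × (699 mL / 500 mL) = 2.33 mg
fructose: 19.9 g × (699 mL / 500 mL) = 27.82 g
sorbitol: 9.78 g × (699 mL / 500 mL) = 13.67 g
sodium citrate dihydrate: 1.01 g × (699 mL / 500 mL) = 1.41 g
trehalose: 3.74 g × (699 mL / 500 mL) = 5.23 g
glycerol: 11.3 g × (699 mL / 500 mL) = 15.80 g

monopotassium phosphate 4.59 g; zinc sulfate heptahydrate 2.33 mg; fructose 27.82 g; sorbitol 13.67 g; sodium citrate dihydrate 1.41 g; trehalose 5.23 g; glycerol 15.80 g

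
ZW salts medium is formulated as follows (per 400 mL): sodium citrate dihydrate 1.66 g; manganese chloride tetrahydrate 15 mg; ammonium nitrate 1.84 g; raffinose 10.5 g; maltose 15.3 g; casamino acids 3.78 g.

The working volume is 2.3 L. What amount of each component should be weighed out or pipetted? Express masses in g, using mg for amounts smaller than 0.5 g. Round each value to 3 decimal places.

Ratio of target to recipe volume: 2300 / 400 = 5.75.
sodium citrate dihydrate: 1.66 g × (2300 mL / 400 mL) = 9.545 g
manganese chloride tetrahydrate: 15 mg × (2300 mL / 400 mL) = 86.250 mg
ammonium nitrate: 1.84 g × (2300 mL / 400 mL) = 10.580 g
raffinose: 10.5 g × (2300 mL / 400 mL) = 60.375 g
maltose: 15.3 g × (2300 mL / 400 mL) = 87.975 g
casamino acids: 3.78 g × (2300 mL / 400 mL) = 21.735 g

sodium citrate dihydrate 9.545 g; manganese chloride tetrahydrate 86.250 mg; ammonium nitrate 10.580 g; raffinose 60.375 g; maltose 87.975 g; casamino acids 21.735 g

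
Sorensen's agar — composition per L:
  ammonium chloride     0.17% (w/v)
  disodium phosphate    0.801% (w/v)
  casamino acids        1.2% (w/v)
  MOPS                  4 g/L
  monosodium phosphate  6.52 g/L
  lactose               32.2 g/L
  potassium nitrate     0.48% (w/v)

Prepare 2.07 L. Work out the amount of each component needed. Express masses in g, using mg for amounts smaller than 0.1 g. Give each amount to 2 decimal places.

Scale factor relative to 1 L: 2.07.
ammonium chloride: 0.17 g per 100 mL × 2070 mL ÷ 100 = 3.52 g
disodium phosphate: 0.801% w/v = 8.01 g/L → 8.01 × 2.07 L = 16.58 g
casamino acids: 1.2% w/v = 12 g/L → 12 × 2.07 L = 24.84 g
MOPS: 4 g/L × 2.07 L = 8.28 g
monosodium phosphate: 6.52 g/L × 2.07 L = 13.50 g
lactose: 32.2 g/L × 2.07 L = 66.65 g
potassium nitrate: 0.48% w/v = 4.8 g/L → 4.8 × 2.07 L = 9.94 g

ammonium chloride 3.52 g; disodium phosphate 16.58 g; casamino acids 24.84 g; MOPS 8.28 g; monosodium phosphate 13.50 g; lactose 66.65 g; potassium nitrate 9.94 g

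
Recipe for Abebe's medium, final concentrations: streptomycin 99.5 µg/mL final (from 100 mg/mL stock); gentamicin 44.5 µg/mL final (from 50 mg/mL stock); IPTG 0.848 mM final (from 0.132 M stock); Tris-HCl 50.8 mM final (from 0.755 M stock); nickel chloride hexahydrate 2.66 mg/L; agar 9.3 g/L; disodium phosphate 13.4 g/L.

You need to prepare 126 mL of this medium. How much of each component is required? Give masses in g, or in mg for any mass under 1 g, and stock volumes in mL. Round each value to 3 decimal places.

streptomycin 0.125 mL; gentamicin 0.112 mL; IPTG 0.809 mL; Tris-HCl 8.478 mL; nickel chloride hexahydrate 0.335 mg; agar 1.172 g; disodium phosphate 1.688 g

Target volume = 126 mL = 0.126 L.
streptomycin: C1V1 = C2V2 → 99.5 µg/mL × 126 mL ÷ 100000 µg/mL = 0.125 mL
gentamicin: V = C2·V2/C1 = 44.5 µg/mL × 126 mL ÷ 50000 µg/mL = 0.112 mL
IPTG: C1V1 = C2V2 → 0.848 mM × 126 mL ÷ 132 mM = 0.809 mL
Tris-HCl: V = C2·V2/C1 = 50.8 mM × 126 mL ÷ 755 mM = 8.478 mL
nickel chloride hexahydrate: 2.66 mg/L × 0.126 L = 0.335 mg
agar: 9.3 g/L × 0.126 L = 1.172 g
disodium phosphate: 13.4 g/L × 0.126 L = 1.688 g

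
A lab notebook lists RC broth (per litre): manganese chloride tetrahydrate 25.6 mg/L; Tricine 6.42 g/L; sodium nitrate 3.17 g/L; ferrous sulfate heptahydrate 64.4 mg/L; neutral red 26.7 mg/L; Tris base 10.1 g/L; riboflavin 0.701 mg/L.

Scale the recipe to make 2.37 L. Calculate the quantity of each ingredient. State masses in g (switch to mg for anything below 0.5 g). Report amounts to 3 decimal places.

manganese chloride tetrahydrate 60.672 mg; Tricine 15.215 g; sodium nitrate 7.513 g; ferrous sulfate heptahydrate 152.628 mg; neutral red 63.279 mg; Tris base 23.937 g; riboflavin 1.661 mg

Working volume: 2.37 L.
manganese chloride tetrahydrate: 25.6 mg/L × 2.37 L = 60.672 mg
Tricine: 6.42 g/L × 2.37 L = 15.215 g
sodium nitrate: 3.17 g/L × 2.37 L = 7.513 g
ferrous sulfate heptahydrate: 64.4 mg/L × 2.37 L = 152.628 mg
neutral red: 26.7 mg/L × 2.37 L = 63.279 mg
Tris base: 10.1 g/L × 2.37 L = 23.937 g
riboflavin: 0.701 mg/L × 2.37 L = 1.661 mg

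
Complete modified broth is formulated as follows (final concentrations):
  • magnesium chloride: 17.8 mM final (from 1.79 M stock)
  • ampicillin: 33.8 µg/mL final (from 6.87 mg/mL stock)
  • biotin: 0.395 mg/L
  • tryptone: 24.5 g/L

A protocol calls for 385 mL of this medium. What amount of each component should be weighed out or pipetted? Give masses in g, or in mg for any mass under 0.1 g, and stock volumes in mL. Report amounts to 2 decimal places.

magnesium chloride 3.83 mL; ampicillin 1.89 mL; biotin 0.15 mg; tryptone 9.43 g

Scale factor relative to 1 L: 0.385.
magnesium chloride: dilute stock: 17.8 mM × 385 mL ÷ 1790 mM = 3.83 mL
ampicillin: dilute stock: 33.8 µg/mL × 385 mL ÷ 6870 µg/mL = 1.89 mL
biotin: 0.395 mg/L × 0.385 L = 0.15 mg
tryptone: 24.5 g/L × 0.385 L = 9.43 g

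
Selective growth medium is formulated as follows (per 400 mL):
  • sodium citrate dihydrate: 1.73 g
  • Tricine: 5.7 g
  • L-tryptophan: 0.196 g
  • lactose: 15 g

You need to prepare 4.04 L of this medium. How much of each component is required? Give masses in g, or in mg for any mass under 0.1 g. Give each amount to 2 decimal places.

sodium citrate dihydrate 17.47 g; Tricine 57.57 g; L-tryptophan 1.98 g; lactose 151.50 g

Ratio of target to recipe volume: 4040 / 400 = 10.1.
sodium citrate dihydrate: 1.73 g × (4040 mL / 400 mL) = 17.47 g
Tricine: 5.7 g × (4040 mL / 400 mL) = 57.57 g
L-tryptophan: 0.196 g × (4040 mL / 400 mL) = 1.98 g
lactose: 15 g × (4040 mL / 400 mL) = 151.50 g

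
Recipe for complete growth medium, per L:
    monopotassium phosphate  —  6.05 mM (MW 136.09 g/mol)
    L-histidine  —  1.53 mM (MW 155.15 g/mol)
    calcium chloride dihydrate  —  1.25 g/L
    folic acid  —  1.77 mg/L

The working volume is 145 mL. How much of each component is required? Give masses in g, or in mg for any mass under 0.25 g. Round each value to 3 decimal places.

monopotassium phosphate 119.385 mg; L-histidine 34.420 mg; calcium chloride dihydrate 181.250 mg; folic acid 0.257 mg

Working volume: 145 mL = 0.145 L.
monopotassium phosphate: 6.05 mmol/L × 136.09 mg/mmol × 0.145 L = 119.385 mg
L-histidine: 1.53 mmol/L × 155.15 mg/mmol × 0.145 L = 34.420 mg
calcium chloride dihydrate: 1.25 g/L × 0.145 L = 0.18125 g = 181.250 mg
folic acid: 1.77 mg/L × 0.145 L = 0.257 mg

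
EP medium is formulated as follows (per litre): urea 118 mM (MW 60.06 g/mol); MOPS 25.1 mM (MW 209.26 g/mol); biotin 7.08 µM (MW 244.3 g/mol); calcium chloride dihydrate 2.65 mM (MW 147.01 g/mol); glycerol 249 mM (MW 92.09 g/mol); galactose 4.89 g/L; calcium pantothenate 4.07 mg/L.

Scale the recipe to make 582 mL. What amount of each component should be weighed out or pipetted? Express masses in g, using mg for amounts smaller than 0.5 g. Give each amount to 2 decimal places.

Working volume: 582 mL = 0.582 L.
urea: 118 mmol/L × 60.06 g/mol × 0.582 L ÷ 1000 = 4.12 g
MOPS: 25.1 mmol/L × 209.26 g/mol × 0.582 L ÷ 1000 = 3.06 g
biotin: 7.08 µmol/L × 244.3 g/mol × 0.582 L ÷ 1000 = 1.01 mg
calcium chloride dihydrate: 2.65 mmol/L × 147.01 mg/mmol × 0.582 L = 226.73 mg
glycerol: 249 mmol/L × 92.09 g/mol × 0.582 L ÷ 1000 = 13.35 g
galactose: 4.89 g/L × 0.582 L = 2.85 g
calcium pantothenate: 4.07 mg/L × 0.582 L = 2.37 mg

urea 4.12 g; MOPS 3.06 g; biotin 1.01 mg; calcium chloride dihydrate 226.73 mg; glycerol 13.35 g; galactose 2.85 g; calcium pantothenate 2.37 mg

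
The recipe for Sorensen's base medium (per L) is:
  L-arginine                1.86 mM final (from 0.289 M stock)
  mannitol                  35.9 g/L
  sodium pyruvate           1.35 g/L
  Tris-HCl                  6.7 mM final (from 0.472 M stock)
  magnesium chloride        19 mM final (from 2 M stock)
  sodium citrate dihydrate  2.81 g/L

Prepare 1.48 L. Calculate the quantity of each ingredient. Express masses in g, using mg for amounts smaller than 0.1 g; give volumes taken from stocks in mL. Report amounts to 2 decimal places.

Working volume: 1.48 L.
L-arginine: dilute stock: 1.86 mM × 1480 mL ÷ 289 mM = 9.53 mL
mannitol: 35.9 g/L × 1.48 L = 53.13 g
sodium pyruvate: 1.35 g/L × 1.48 L = 2.00 g
Tris-HCl: dilute stock: 6.7 mM × 1480 mL ÷ 472 mM = 21.01 mL
magnesium chloride: C1V1 = C2V2 → 19 mM × 1480 mL ÷ 2000 mM = 14.06 mL
sodium citrate dihydrate: 2.81 g/L × 1.48 L = 4.16 g

L-arginine 9.53 mL; mannitol 53.13 g; sodium pyruvate 2.00 g; Tris-HCl 21.01 mL; magnesium chloride 14.06 mL; sodium citrate dihydrate 4.16 g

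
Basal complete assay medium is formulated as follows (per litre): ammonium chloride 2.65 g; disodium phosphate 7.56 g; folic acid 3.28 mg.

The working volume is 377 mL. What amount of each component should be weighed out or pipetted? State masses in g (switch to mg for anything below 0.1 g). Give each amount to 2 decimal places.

ammonium chloride 1.00 g; disodium phosphate 2.85 g; folic acid 1.24 mg

Scale factor = 377 mL / 1000 mL = 0.377.
ammonium chloride: 2.65 g × (377 mL / 1000 mL) = 1.00 g
disodium phosphate: 7.56 g × (377 mL / 1000 mL) = 2.85 g
folic acid: 3.28 mg × (377 mL / 1000 mL) = 1.24 mg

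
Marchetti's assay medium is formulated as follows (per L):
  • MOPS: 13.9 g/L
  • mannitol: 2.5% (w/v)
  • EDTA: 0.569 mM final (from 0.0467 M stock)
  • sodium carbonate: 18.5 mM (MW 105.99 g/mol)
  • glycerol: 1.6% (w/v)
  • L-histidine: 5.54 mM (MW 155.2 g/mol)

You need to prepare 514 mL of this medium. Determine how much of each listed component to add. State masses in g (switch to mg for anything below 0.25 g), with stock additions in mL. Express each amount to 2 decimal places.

MOPS 7.14 g; mannitol 12.85 g; EDTA 6.26 mL; sodium carbonate 1.01 g; glycerol 8.22 g; L-histidine 0.44 g

Target volume = 514 mL = 0.514 L.
MOPS: 13.9 g/L × 0.514 L = 7.14 g
mannitol: 2.5% w/v = 25 g/L → 25 × 0.514 L = 12.85 g
EDTA: C1V1 = C2V2 → 0.569 mM × 514 mL ÷ 46.7 mM = 6.26 mL
sodium carbonate: 18.5 mmol/L × 105.99 g/mol × 0.514 L ÷ 1000 = 1.01 g
glycerol: 1.6% w/v = 16 g/L → 16 × 0.514 L = 8.22 g
L-histidine: 5.54 mmol/L × 155.2 g/mol × 0.514 L ÷ 1000 = 0.44 g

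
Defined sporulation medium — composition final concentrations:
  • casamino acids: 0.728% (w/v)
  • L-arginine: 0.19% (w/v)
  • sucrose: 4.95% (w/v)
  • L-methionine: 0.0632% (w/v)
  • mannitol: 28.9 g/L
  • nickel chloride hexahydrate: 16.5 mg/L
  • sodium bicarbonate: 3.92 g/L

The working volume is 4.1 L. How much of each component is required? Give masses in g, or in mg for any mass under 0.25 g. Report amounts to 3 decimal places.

Working volume: 4.1 L.
casamino acids: 0.728% w/v = 7.28 g/L → 7.28 × 4.1 L = 29.848 g
L-arginine: 0.19% w/v = 1.9 g/L → 1.9 × 4.1 L = 7.790 g
sucrose: 4.95% w/v = 49.5 g/L → 49.5 × 4.1 L = 202.950 g
L-methionine: 0.0632 g per 100 mL × 4100 mL ÷ 100 = 2.591 g
mannitol: 28.9 g/L × 4.1 L = 118.490 g
nickel chloride hexahydrate: 16.5 mg/L × 4.1 L = 67.650 mg
sodium bicarbonate: 3.92 g/L × 4.1 L = 16.072 g

casamino acids 29.848 g; L-arginine 7.790 g; sucrose 202.950 g; L-methionine 2.591 g; mannitol 118.490 g; nickel chloride hexahydrate 67.650 mg; sodium bicarbonate 16.072 g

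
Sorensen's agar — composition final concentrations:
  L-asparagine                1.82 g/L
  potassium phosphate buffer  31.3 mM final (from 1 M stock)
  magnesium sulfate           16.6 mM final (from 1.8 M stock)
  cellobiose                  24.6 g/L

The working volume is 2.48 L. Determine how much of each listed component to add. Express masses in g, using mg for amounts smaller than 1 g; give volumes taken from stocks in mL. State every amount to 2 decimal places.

L-asparagine 4.51 g; potassium phosphate buffer 77.62 mL; magnesium sulfate 22.87 mL; cellobiose 61.01 g

Working volume: 2.48 L.
L-asparagine: 1.82 g/L × 2.48 L = 4.51 g
potassium phosphate buffer: C1V1 = C2V2 → 31.3 mM × 2480 mL ÷ 1000 mM = 77.62 mL
magnesium sulfate: dilute stock: 16.6 mM × 2480 mL ÷ 1800 mM = 22.87 mL
cellobiose: 24.6 g/L × 2.48 L = 61.01 g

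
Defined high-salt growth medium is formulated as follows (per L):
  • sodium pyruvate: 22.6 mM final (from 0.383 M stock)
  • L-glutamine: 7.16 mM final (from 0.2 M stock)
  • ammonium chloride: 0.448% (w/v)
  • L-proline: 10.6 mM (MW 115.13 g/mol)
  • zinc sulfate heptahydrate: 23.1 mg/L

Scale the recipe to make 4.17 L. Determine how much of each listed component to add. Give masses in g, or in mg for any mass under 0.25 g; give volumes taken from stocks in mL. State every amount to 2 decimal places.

sodium pyruvate 246.06 mL; L-glutamine 149.29 mL; ammonium chloride 18.68 g; L-proline 5.09 g; zinc sulfate heptahydrate 96.33 mg

Working volume: 4.17 L.
sodium pyruvate: dilute stock: 22.6 mM × 4170 mL ÷ 383 mM = 246.06 mL
L-glutamine: C1V1 = C2V2 → 7.16 mM × 4170 mL ÷ 200 mM = 149.29 mL
ammonium chloride: 0.448 g per 100 mL × 4170 mL ÷ 100 = 18.68 g
L-proline: 10.6 mmol/L × 115.13 g/mol × 4.17 L ÷ 1000 = 5.09 g
zinc sulfate heptahydrate: 23.1 mg/L × 4.17 L = 96.33 mg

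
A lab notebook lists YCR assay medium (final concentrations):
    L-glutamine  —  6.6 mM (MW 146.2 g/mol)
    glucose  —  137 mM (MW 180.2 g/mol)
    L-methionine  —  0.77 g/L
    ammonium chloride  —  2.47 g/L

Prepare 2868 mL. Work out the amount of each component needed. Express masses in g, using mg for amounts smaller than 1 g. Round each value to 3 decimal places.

L-glutamine 2.767 g; glucose 70.803 g; L-methionine 2.208 g; ammonium chloride 7.084 g

Scale factor relative to 1 L: 2.868.
L-glutamine: 6.6 mmol/L × 146.2 g/mol × 2.868 L ÷ 1000 = 2.767 g
glucose: 137 mmol/L × 180.2 g/mol × 2.868 L ÷ 1000 = 70.803 g
L-methionine: 0.77 g/L × 2.868 L = 2.208 g
ammonium chloride: 2.47 g/L × 2.868 L = 7.084 g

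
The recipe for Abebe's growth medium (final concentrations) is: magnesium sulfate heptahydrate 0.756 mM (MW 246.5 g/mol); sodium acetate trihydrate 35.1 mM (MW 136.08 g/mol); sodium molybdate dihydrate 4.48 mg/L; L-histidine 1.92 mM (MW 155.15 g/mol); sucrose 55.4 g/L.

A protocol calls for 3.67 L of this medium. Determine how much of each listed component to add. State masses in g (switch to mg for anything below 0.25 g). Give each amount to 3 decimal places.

magnesium sulfate heptahydrate 0.684 g; sodium acetate trihydrate 17.529 g; sodium molybdate dihydrate 16.442 mg; L-histidine 1.093 g; sucrose 203.318 g

Scale factor relative to 1 L: 3.67.
magnesium sulfate heptahydrate: 0.756 mmol/L × 246.5 g/mol × 3.67 L ÷ 1000 = 0.684 g
sodium acetate trihydrate: 35.1 mmol/L × 136.08 g/mol × 3.67 L ÷ 1000 = 17.529 g
sodium molybdate dihydrate: 4.48 mg/L × 3.67 L = 16.442 mg
L-histidine: 1.92 mmol/L × 155.15 g/mol × 3.67 L ÷ 1000 = 1.093 g
sucrose: 55.4 g/L × 3.67 L = 203.318 g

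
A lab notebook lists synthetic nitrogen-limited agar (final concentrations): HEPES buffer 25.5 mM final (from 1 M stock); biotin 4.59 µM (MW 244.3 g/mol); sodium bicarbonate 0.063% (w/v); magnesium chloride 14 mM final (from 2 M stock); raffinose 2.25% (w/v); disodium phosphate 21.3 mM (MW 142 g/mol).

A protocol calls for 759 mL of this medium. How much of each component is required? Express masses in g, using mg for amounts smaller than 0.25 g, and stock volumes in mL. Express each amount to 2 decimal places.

HEPES buffer 19.35 mL; biotin 0.85 mg; sodium bicarbonate 0.48 g; magnesium chloride 5.31 mL; raffinose 17.08 g; disodium phosphate 2.30 g

Scale factor relative to 1 L: 0.759.
HEPES buffer: dilute stock: 25.5 mM × 759 mL ÷ 1000 mM = 19.35 mL
biotin: 4.59 µmol/L × 244.3 g/mol × 0.759 L ÷ 1000 = 0.85 mg
sodium bicarbonate: 0.063 g per 100 mL × 759 mL ÷ 100 = 0.48 g
magnesium chloride: V = C2·V2/C1 = 14 mM × 759 mL ÷ 2000 mM = 5.31 mL
raffinose: 2.25% w/v = 22.5 g/L → 22.5 × 0.759 L = 17.08 g
disodium phosphate: 21.3 mmol/L × 142 g/mol × 0.759 L ÷ 1000 = 2.30 g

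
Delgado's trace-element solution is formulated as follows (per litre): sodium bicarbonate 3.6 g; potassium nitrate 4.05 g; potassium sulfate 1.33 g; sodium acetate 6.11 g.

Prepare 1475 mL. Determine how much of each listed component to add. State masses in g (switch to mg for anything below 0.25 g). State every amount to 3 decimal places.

sodium bicarbonate 5.310 g; potassium nitrate 5.974 g; potassium sulfate 1.962 g; sodium acetate 9.012 g

Scale factor = 1475 mL / 1000 mL = 1.475.
sodium bicarbonate: 3.6 g × (1475 mL / 1000 mL) = 5.310 g
potassium nitrate: 4.05 g × (1475 mL / 1000 mL) = 5.974 g
potassium sulfate: 1.33 g × (1475 mL / 1000 mL) = 1.962 g
sodium acetate: 6.11 g × (1475 mL / 1000 mL) = 9.012 g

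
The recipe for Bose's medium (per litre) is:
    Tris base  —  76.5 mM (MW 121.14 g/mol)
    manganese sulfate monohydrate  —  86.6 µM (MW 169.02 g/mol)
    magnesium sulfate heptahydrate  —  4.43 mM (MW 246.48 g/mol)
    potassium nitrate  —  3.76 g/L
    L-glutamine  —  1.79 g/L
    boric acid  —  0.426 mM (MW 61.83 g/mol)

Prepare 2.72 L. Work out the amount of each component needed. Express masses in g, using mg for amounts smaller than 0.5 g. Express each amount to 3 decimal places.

Tris base 25.207 g; manganese sulfate monohydrate 39.813 mg; magnesium sulfate heptahydrate 2.970 g; potassium nitrate 10.227 g; L-glutamine 4.869 g; boric acid 71.644 mg

Working volume: 2.72 L.
Tris base: 76.5 mmol/L × 121.14 g/mol × 2.72 L ÷ 1000 = 25.207 g
manganese sulfate monohydrate: 86.6 µmol/L × 169.02 g/mol × 2.72 L ÷ 1000 = 39.813 mg
magnesium sulfate heptahydrate: 4.43 mmol/L × 246.48 g/mol × 2.72 L ÷ 1000 = 2.970 g
potassium nitrate: 3.76 g/L × 2.72 L = 10.227 g
L-glutamine: 1.79 g/L × 2.72 L = 4.869 g
boric acid: 0.426 mmol/L × 61.83 mg/mmol × 2.72 L = 71.644 mg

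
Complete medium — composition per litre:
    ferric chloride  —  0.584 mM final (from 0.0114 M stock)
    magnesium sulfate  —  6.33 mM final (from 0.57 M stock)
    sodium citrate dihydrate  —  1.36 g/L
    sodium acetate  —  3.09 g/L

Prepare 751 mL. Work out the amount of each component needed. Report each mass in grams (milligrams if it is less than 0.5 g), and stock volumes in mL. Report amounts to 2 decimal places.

ferric chloride 38.47 mL; magnesium sulfate 8.34 mL; sodium citrate dihydrate 1.02 g; sodium acetate 2.32 g

Target volume = 751 mL = 0.751 L.
ferric chloride: dilute stock: 0.584 mM × 751 mL ÷ 11.4 mM = 38.47 mL
magnesium sulfate: V = C2·V2/C1 = 6.33 mM × 751 mL ÷ 570 mM = 8.34 mL
sodium citrate dihydrate: 1.36 g/L × 0.751 L = 1.02 g
sodium acetate: 3.09 g/L × 0.751 L = 2.32 g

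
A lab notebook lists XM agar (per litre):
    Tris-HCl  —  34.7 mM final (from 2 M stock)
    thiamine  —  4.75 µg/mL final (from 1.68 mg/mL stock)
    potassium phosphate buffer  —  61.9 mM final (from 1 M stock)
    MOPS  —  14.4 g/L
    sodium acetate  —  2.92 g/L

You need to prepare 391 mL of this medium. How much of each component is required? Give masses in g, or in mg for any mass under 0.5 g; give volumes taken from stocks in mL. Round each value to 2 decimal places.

Scale factor relative to 1 L: 0.391.
Tris-HCl: C1V1 = C2V2 → 34.7 mM × 391 mL ÷ 2000 mM = 6.78 mL
thiamine: dilute stock: 4.75 µg/mL × 391 mL ÷ 1680 µg/mL = 1.11 mL
potassium phosphate buffer: dilute stock: 61.9 mM × 391 mL ÷ 1000 mM = 24.20 mL
MOPS: 14.4 g/L × 0.391 L = 5.63 g
sodium acetate: 2.92 g/L × 0.391 L = 1.14 g

Tris-HCl 6.78 mL; thiamine 1.11 mL; potassium phosphate buffer 24.20 mL; MOPS 5.63 g; sodium acetate 1.14 g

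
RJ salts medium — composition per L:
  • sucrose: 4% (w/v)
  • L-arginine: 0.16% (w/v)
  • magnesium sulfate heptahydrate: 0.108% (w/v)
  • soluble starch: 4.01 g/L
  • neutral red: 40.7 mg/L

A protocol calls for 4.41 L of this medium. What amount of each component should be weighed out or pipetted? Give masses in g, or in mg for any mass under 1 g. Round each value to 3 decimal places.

Working volume: 4.41 L.
sucrose: 4 g per 100 mL × 4410 mL ÷ 100 = 176.400 g
L-arginine: 0.16 g per 100 mL × 4410 mL ÷ 100 = 7.056 g
magnesium sulfate heptahydrate: 0.108% w/v = 1.08 g/L → 1.08 × 4.41 L = 4.763 g
soluble starch: 4.01 g/L × 4.41 L = 17.684 g
neutral red: 40.7 mg/L × 4.41 L = 179.487 mg

sucrose 176.400 g; L-arginine 7.056 g; magnesium sulfate heptahydrate 4.763 g; soluble starch 17.684 g; neutral red 179.487 mg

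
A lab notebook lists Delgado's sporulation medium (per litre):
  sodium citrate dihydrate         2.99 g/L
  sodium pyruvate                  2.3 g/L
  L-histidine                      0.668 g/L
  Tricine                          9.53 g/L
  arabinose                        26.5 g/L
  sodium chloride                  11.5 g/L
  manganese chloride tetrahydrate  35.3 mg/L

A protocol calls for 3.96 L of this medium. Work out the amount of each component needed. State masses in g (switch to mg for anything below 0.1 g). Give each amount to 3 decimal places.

Working volume: 3.96 L.
sodium citrate dihydrate: 2.99 g/L × 3.96 L = 11.840 g
sodium pyruvate: 2.3 g/L × 3.96 L = 9.108 g
L-histidine: 0.668 g/L × 3.96 L = 2.645 g
Tricine: 9.53 g/L × 3.96 L = 37.739 g
arabinose: 26.5 g/L × 3.96 L = 104.940 g
sodium chloride: 11.5 g/L × 3.96 L = 45.540 g
manganese chloride tetrahydrate: 35.3 mg/L × 3.96 L = 139.788 mg = 0.140 g

sodium citrate dihydrate 11.840 g; sodium pyruvate 9.108 g; L-histidine 2.645 g; Tricine 37.739 g; arabinose 104.940 g; sodium chloride 45.540 g; manganese chloride tetrahydrate 0.140 g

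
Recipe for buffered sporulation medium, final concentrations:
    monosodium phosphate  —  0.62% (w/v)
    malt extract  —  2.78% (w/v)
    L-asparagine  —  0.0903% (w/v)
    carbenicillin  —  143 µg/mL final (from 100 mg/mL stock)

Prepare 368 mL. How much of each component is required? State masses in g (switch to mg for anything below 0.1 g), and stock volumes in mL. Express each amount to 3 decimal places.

monosodium phosphate 2.282 g; malt extract 10.230 g; L-asparagine 0.332 g; carbenicillin 0.526 mL

Target volume = 368 mL = 0.368 L.
monosodium phosphate: 0.62 g per 100 mL × 368 mL ÷ 100 = 2.282 g
malt extract: 2.78% w/v = 27.8 g/L → 27.8 × 0.368 L = 10.230 g
L-asparagine: 0.0903 g per 100 mL × 368 mL ÷ 100 = 0.332 g
carbenicillin: C1V1 = C2V2 → 143 µg/mL × 368 mL ÷ 100000 µg/mL = 0.526 mL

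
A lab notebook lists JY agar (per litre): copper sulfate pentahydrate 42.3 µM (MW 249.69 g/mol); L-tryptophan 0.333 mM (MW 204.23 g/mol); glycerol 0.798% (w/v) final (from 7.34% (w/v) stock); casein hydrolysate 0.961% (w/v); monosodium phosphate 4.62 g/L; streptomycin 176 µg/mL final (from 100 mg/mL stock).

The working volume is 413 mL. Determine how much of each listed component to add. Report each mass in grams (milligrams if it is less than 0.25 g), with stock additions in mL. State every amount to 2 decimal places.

copper sulfate pentahydrate 4.36 mg; L-tryptophan 28.09 mg; glycerol 44.90 mL; casein hydrolysate 3.97 g; monosodium phosphate 1.91 g; streptomycin 0.73 mL

Working volume: 413 mL = 0.413 L.
copper sulfate pentahydrate: 42.3 µmol/L × 249.69 g/mol × 0.413 L ÷ 1000 = 4.36 mg
L-tryptophan: 0.333 mmol/L × 204.23 mg/mmol × 0.413 L = 28.09 mg
glycerol: C1V1 = C2V2 → 0.798% ÷ 7.34% × 413 mL = 44.90 mL
casein hydrolysate: 0.961% w/v = 9.61 g/L → 9.61 × 0.413 L = 3.97 g
monosodium phosphate: 4.62 g/L × 0.413 L = 1.91 g
streptomycin: V = C2·V2/C1 = 176 µg/mL × 413 mL ÷ 100000 µg/mL = 0.73 mL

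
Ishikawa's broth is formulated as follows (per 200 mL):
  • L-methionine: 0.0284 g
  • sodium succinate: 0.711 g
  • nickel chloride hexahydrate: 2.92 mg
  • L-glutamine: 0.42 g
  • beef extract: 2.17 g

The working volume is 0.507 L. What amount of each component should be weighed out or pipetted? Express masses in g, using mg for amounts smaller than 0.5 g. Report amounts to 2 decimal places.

L-methionine 71.99 mg; sodium succinate 1.80 g; nickel chloride hexahydrate 7.40 mg; L-glutamine 1.06 g; beef extract 5.50 g

Scale factor = 507 mL / 200 mL = 2.535.
L-methionine: 0.0284 g × (507 mL / 200 mL) = 0.071994 g = 71.99 mg
sodium succinate: 0.711 g × (507 mL / 200 mL) = 1.80 g
nickel chloride hexahydrate: 2.92 mg × (507 mL / 200 mL) = 7.40 mg
L-glutamine: 0.42 g × (507 mL / 200 mL) = 1.06 g
beef extract: 2.17 g × (507 mL / 200 mL) = 5.50 g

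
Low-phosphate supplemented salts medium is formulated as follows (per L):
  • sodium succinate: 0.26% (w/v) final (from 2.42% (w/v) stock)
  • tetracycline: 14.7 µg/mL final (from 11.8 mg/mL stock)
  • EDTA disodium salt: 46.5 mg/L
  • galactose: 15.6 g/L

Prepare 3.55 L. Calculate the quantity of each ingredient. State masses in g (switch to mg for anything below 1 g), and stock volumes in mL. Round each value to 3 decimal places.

sodium succinate 381.405 mL; tetracycline 4.422 mL; EDTA disodium salt 165.075 mg; galactose 55.380 g

Scale factor relative to 1 L: 3.55.
sodium succinate: dilute stock: 0.26% ÷ 2.42% × 3550 mL = 381.405 mL
tetracycline: C1V1 = C2V2 → 14.7 µg/mL × 3550 mL ÷ 11800 µg/mL = 4.422 mL
EDTA disodium salt: 46.5 mg/L × 3.55 L = 165.075 mg
galactose: 15.6 g/L × 3.55 L = 55.380 g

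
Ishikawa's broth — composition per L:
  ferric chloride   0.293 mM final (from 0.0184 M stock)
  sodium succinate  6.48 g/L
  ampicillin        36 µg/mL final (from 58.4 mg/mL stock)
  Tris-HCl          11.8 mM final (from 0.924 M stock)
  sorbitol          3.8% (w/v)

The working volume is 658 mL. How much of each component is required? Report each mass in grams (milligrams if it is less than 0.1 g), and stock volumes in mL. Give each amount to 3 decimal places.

ferric chloride 10.478 mL; sodium succinate 4.264 g; ampicillin 0.406 mL; Tris-HCl 8.403 mL; sorbitol 25.004 g

Working volume: 658 mL = 0.658 L.
ferric chloride: V = C2·V2/C1 = 0.293 mM × 658 mL ÷ 18.4 mM = 10.478 mL
sodium succinate: 6.48 g/L × 0.658 L = 4.264 g
ampicillin: C1V1 = C2V2 → 36 µg/mL × 658 mL ÷ 58400 µg/mL = 0.406 mL
Tris-HCl: V = C2·V2/C1 = 11.8 mM × 658 mL ÷ 924 mM = 8.403 mL
sorbitol: 3.8% w/v = 38 g/L → 38 × 0.658 L = 25.004 g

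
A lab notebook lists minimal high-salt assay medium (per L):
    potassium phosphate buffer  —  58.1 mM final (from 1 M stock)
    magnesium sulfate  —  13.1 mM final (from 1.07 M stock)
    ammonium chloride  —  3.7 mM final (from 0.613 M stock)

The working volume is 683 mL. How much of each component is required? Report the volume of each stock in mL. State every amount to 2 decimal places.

Scale factor relative to 1 L: 0.683.
potassium phosphate buffer: dilute stock: 58.1 mM × 683 mL ÷ 1000 mM = 39.68 mL
magnesium sulfate: V = C2·V2/C1 = 13.1 mM × 683 mL ÷ 1070 mM = 8.36 mL
ammonium chloride: V = C2·V2/C1 = 3.7 mM × 683 mL ÷ 613 mM = 4.12 mL

potassium phosphate buffer 39.68 mL; magnesium sulfate 8.36 mL; ammonium chloride 4.12 mL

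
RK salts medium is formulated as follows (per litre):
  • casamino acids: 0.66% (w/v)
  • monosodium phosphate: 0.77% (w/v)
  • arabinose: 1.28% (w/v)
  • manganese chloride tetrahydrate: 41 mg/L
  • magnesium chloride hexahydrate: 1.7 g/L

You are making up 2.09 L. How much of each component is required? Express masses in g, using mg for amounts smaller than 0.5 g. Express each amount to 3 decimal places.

casamino acids 13.794 g; monosodium phosphate 16.093 g; arabinose 26.752 g; manganese chloride tetrahydrate 85.690 mg; magnesium chloride hexahydrate 3.553 g

Scale factor relative to 1 L: 2.09.
casamino acids: 0.66 g per 100 mL × 2090 mL ÷ 100 = 13.794 g
monosodium phosphate: 0.77% w/v = 7.7 g/L → 7.7 × 2.09 L = 16.093 g
arabinose: 1.28 g per 100 mL × 2090 mL ÷ 100 = 26.752 g
manganese chloride tetrahydrate: 41 mg/L × 2.09 L = 85.690 mg
magnesium chloride hexahydrate: 1.7 g/L × 2.09 L = 3.553 g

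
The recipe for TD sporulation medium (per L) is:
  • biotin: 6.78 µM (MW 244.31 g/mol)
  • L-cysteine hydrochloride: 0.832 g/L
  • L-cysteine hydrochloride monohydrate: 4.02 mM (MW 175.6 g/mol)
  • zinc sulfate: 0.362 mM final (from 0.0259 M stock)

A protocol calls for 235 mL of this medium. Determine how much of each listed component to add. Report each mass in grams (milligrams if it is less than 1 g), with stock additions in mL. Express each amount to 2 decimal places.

Scale factor relative to 1 L: 0.235.
biotin: 6.78 µmol/L × 244.31 g/mol × 0.235 L ÷ 1000 = 0.39 mg
L-cysteine hydrochloride: 0.832 g/L × 0.235 L = 0.19552 g = 195.52 mg
L-cysteine hydrochloride monohydrate: 4.02 mmol/L × 175.6 mg/mmol × 0.235 L = 165.89 mg
zinc sulfate: C1V1 = C2V2 → 0.362 mM × 235 mL ÷ 25.9 mM = 3.28 mL

biotin 0.39 mg; L-cysteine hydrochloride 195.52 mg; L-cysteine hydrochloride monohydrate 165.89 mg; zinc sulfate 3.28 mL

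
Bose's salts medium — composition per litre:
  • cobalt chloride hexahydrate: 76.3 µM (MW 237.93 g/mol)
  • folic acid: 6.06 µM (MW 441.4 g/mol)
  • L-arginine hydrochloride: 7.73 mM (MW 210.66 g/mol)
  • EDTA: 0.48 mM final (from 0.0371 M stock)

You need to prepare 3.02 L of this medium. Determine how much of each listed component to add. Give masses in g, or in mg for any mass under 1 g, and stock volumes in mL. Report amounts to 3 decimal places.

Working volume: 3.02 L.
cobalt chloride hexahydrate: 76.3 µmol/L × 237.93 g/mol × 3.02 L ÷ 1000 = 54.825 mg
folic acid: 6.06 µmol/L × 441.4 g/mol × 3.02 L ÷ 1000 = 8.078 mg
L-arginine hydrochloride: 7.73 mmol/L × 210.66 g/mol × 3.02 L ÷ 1000 = 4.918 g
EDTA: C1V1 = C2V2 → 0.48 mM × 3020 mL ÷ 37.1 mM = 39.073 mL

cobalt chloride hexahydrate 54.825 mg; folic acid 8.078 mg; L-arginine hydrochloride 4.918 g; EDTA 39.073 mL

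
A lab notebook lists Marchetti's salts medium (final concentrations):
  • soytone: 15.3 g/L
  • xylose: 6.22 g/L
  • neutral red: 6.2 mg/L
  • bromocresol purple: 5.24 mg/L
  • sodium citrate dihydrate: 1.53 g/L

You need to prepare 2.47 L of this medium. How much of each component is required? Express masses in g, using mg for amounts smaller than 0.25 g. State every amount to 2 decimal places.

soytone 37.79 g; xylose 15.36 g; neutral red 15.31 mg; bromocresol purple 12.94 mg; sodium citrate dihydrate 3.78 g

Working volume: 2.47 L.
soytone: 15.3 g/L × 2.47 L = 37.79 g
xylose: 6.22 g/L × 2.47 L = 15.36 g
neutral red: 6.2 mg/L × 2.47 L = 15.31 mg
bromocresol purple: 5.24 mg/L × 2.47 L = 12.94 mg
sodium citrate dihydrate: 1.53 g/L × 2.47 L = 3.78 g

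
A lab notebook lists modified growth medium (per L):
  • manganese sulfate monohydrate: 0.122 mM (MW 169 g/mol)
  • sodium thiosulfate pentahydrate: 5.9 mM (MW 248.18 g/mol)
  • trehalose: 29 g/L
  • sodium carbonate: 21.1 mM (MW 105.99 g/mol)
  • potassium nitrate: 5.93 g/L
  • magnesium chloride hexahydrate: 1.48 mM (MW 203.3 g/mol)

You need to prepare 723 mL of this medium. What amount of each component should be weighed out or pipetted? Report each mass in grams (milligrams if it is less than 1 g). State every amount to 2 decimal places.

manganese sulfate monohydrate 14.91 mg; sodium thiosulfate pentahydrate 1.06 g; trehalose 20.97 g; sodium carbonate 1.62 g; potassium nitrate 4.29 g; magnesium chloride hexahydrate 217.54 mg

Scale factor relative to 1 L: 0.723.
manganese sulfate monohydrate: 0.122 mmol/L × 169 mg/mmol × 0.723 L = 14.91 mg
sodium thiosulfate pentahydrate: 5.9 mmol/L × 248.18 g/mol × 0.723 L ÷ 1000 = 1.06 g
trehalose: 29 g/L × 0.723 L = 20.97 g
sodium carbonate: 21.1 mmol/L × 105.99 g/mol × 0.723 L ÷ 1000 = 1.62 g
potassium nitrate: 5.93 g/L × 0.723 L = 4.29 g
magnesium chloride hexahydrate: 1.48 mmol/L × 203.3 mg/mmol × 0.723 L = 217.54 mg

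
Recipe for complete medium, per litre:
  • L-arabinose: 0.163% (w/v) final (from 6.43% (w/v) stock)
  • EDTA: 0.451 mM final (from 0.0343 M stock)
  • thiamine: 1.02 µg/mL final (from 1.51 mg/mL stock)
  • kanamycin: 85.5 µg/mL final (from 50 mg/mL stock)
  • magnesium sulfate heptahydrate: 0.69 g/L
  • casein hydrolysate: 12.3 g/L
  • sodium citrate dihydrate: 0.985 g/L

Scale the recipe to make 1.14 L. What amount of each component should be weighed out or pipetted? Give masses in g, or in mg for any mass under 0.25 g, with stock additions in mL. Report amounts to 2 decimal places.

L-arabinose 28.90 mL; EDTA 14.99 mL; thiamine 0.77 mL; kanamycin 1.95 mL; magnesium sulfate heptahydrate 0.79 g; casein hydrolysate 14.02 g; sodium citrate dihydrate 1.12 g

Scale factor relative to 1 L: 1.14.
L-arabinose: dilute stock: 0.163% ÷ 6.43% × 1140 mL = 28.90 mL
EDTA: C1V1 = C2V2 → 0.451 mM × 1140 mL ÷ 34.3 mM = 14.99 mL
thiamine: V = C2·V2/C1 = 1.02 µg/mL × 1140 mL ÷ 1510 µg/mL = 0.77 mL
kanamycin: dilute stock: 85.5 µg/mL × 1140 mL ÷ 50000 µg/mL = 1.95 mL
magnesium sulfate heptahydrate: 0.69 g/L × 1.14 L = 0.79 g
casein hydrolysate: 12.3 g/L × 1.14 L = 14.02 g
sodium citrate dihydrate: 0.985 g/L × 1.14 L = 1.12 g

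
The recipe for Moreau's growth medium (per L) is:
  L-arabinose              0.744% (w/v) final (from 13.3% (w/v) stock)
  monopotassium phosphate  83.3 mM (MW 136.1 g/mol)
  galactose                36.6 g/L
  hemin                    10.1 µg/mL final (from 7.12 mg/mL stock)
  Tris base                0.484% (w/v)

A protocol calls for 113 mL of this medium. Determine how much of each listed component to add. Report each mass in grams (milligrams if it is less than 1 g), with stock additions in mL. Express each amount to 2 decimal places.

Working volume: 113 mL = 0.113 L.
L-arabinose: C1V1 = C2V2 → 0.744% ÷ 13.3% × 113 mL = 6.32 mL
monopotassium phosphate: 83.3 mmol/L × 136.1 g/mol × 0.113 L ÷ 1000 = 1.28 g
galactose: 36.6 g/L × 0.113 L = 4.14 g
hemin: dilute stock: 10.1 µg/mL × 113 mL ÷ 7120 µg/mL = 0.16 mL
Tris base: 0.484% w/v = 4.84 g/L → 4.84 × 0.113 L = 0.54692 g = 546.92 mg

L-arabinose 6.32 mL; monopotassium phosphate 1.28 g; galactose 4.14 g; hemin 0.16 mL; Tris base 546.92 mg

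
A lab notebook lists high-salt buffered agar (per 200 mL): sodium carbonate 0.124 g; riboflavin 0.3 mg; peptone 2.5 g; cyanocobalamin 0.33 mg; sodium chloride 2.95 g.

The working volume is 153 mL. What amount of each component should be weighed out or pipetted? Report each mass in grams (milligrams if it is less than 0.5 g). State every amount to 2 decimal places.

sodium carbonate 94.86 mg; riboflavin 0.23 mg; peptone 1.91 g; cyanocobalamin 0.25 mg; sodium chloride 2.26 g

Scale factor = 153 mL / 200 mL = 0.765.
sodium carbonate: 0.124 g × (153 mL / 200 mL) = 0.09486 g = 94.86 mg
riboflavin: 0.3 mg × (153 mL / 200 mL) = 0.23 mg
peptone: 2.5 g × (153 mL / 200 mL) = 1.91 g
cyanocobalamin: 0.33 mg × (153 mL / 200 mL) = 0.25 mg
sodium chloride: 2.95 g × (153 mL / 200 mL) = 2.26 g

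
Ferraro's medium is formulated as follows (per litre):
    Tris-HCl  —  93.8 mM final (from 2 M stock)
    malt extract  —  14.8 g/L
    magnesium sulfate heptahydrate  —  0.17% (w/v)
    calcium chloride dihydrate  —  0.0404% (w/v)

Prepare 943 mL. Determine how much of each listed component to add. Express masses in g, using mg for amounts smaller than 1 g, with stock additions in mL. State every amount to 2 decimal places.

Tris-HCl 44.23 mL; malt extract 13.96 g; magnesium sulfate heptahydrate 1.60 g; calcium chloride dihydrate 380.97 mg

Working volume: 943 mL = 0.943 L.
Tris-HCl: V = C2·V2/C1 = 93.8 mM × 943 mL ÷ 2000 mM = 44.23 mL
malt extract: 14.8 g/L × 0.943 L = 13.96 g
magnesium sulfate heptahydrate: 0.17 g per 100 mL × 943 mL ÷ 100 = 1.60 g
calcium chloride dihydrate: 0.0404 g per 100 mL × 943 mL ÷ 100 = 0.380972 g = 380.97 mg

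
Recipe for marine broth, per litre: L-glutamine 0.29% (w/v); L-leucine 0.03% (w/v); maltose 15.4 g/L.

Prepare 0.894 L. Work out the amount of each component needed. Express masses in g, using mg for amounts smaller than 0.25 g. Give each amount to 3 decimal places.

L-glutamine 2.593 g; L-leucine 0.268 g; maltose 13.768 g

Scale factor relative to 1 L: 0.894.
L-glutamine: 0.29 g per 100 mL × 894 mL ÷ 100 = 2.593 g
L-leucine: 0.03% w/v = 0.3 g/L → 0.3 × 0.894 L = 0.268 g
maltose: 15.4 g/L × 0.894 L = 13.768 g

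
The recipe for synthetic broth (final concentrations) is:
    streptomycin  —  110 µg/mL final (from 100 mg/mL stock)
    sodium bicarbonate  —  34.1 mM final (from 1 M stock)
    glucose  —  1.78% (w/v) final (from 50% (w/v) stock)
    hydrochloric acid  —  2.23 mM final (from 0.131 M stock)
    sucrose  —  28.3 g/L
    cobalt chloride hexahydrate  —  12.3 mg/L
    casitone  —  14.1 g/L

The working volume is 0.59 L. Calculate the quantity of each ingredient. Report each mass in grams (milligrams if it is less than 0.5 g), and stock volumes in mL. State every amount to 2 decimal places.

streptomycin 0.65 mL; sodium bicarbonate 20.12 mL; glucose 21.00 mL; hydrochloric acid 10.04 mL; sucrose 16.70 g; cobalt chloride hexahydrate 7.26 mg; casitone 8.32 g

Working volume: 0.59 L.
streptomycin: V = C2·V2/C1 = 110 µg/mL × 590 mL ÷ 100000 µg/mL = 0.65 mL
sodium bicarbonate: dilute stock: 34.1 mM × 590 mL ÷ 1000 mM = 20.12 mL
glucose: dilute stock: 1.78% ÷ 50% × 590 mL = 21.00 mL
hydrochloric acid: C1V1 = C2V2 → 2.23 mM × 590 mL ÷ 131 mM = 10.04 mL
sucrose: 28.3 g/L × 0.59 L = 16.70 g
cobalt chloride hexahydrate: 12.3 mg/L × 0.59 L = 7.26 mg
casitone: 14.1 g/L × 0.59 L = 8.32 g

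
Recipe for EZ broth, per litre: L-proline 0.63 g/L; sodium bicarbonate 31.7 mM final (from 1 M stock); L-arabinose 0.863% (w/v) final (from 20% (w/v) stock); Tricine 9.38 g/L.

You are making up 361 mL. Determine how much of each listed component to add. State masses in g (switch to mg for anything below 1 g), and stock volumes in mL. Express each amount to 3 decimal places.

L-proline 227.430 mg; sodium bicarbonate 11.444 mL; L-arabinose 15.577 mL; Tricine 3.386 g

Scale factor relative to 1 L: 0.361.
L-proline: 0.63 g/L × 0.361 L = 0.22743 g = 227.430 mg
sodium bicarbonate: C1V1 = C2V2 → 31.7 mM × 361 mL ÷ 1000 mM = 11.444 mL
L-arabinose: V = C2·V2/C1 = 0.863% ÷ 20% × 361 mL = 15.577 mL
Tricine: 9.38 g/L × 0.361 L = 3.386 g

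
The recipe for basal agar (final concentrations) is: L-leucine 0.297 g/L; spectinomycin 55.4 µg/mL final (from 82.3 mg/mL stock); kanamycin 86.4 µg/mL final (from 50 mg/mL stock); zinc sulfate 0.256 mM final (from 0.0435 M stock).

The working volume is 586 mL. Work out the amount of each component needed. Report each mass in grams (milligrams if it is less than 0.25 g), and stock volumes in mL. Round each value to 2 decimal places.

L-leucine 174.04 mg; spectinomycin 0.39 mL; kanamycin 1.01 mL; zinc sulfate 3.45 mL

Scale factor relative to 1 L: 0.586.
L-leucine: 0.297 g/L × 0.586 L = 0.174042 g = 174.04 mg
spectinomycin: V = C2·V2/C1 = 55.4 µg/mL × 586 mL ÷ 82300 µg/mL = 0.39 mL
kanamycin: dilute stock: 86.4 µg/mL × 586 mL ÷ 50000 µg/mL = 1.01 mL
zinc sulfate: V = C2·V2/C1 = 0.256 mM × 586 mL ÷ 43.5 mM = 3.45 mL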